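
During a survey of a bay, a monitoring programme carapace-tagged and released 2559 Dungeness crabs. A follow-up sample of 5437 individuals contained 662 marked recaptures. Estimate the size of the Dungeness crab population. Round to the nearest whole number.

N = (2559 × 5437) / 662 = 13913283 / 662 ≈ 21017.0 → 21017

N ≈ 21,017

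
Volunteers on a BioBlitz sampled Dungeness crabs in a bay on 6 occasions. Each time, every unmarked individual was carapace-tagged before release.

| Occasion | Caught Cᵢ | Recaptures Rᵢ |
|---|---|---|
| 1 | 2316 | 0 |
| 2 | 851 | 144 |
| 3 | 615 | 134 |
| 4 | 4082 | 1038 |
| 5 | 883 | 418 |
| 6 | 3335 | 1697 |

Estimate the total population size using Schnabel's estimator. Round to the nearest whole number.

Marked at large before each occasion: Mᵢ = Σⱼ<ᵢ (Cⱼ − Rⱼ) → M1=0, M2=2316, M3=3023, M4=3504, M5=6548, M6=7013
Σ MᵢCᵢ = 0·2316 + 2316·851 + 3023·615 + 3504·4082 + 6548·883 + 7013·3335 = 0 + 1970916 + 1859145 + 14303328 + 5781884 + 23388355 = 47303628
Σ Rᵢ = 0 + 144 + 134 + 1038 + 418 + 1697 = 3431
N̂ = 47303628 / 3431 ≈ 13787.1 → 13787

N ≈ 13,787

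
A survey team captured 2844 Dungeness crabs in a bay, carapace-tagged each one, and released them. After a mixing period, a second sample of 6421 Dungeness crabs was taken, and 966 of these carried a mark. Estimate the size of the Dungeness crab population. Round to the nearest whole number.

The marked fraction in the recapture sample should equal the marked fraction in the population: 966/6421 = 2844/N.
N = (2844 × 6421) / 966 = 18261324 / 966 ≈ 18904.1 → 18904

N ≈ 18,904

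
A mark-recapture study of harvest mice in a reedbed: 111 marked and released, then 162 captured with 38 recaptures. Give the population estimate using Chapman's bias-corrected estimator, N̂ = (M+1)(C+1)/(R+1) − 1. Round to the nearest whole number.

N̂ = (111+1)(162+1)/(38+1) − 1 = 112·163/39 − 1
= 18256/39 − 1 ≈ 468.1 − 1 ≈ 467.1 → 467

N ≈ 467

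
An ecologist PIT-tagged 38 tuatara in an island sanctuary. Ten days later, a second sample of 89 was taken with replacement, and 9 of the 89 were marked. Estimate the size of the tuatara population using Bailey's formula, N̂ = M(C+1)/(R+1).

N̂ = 38·(89+1)/(9+1) = 38·90/10 = 3420/10 = 342

N = 342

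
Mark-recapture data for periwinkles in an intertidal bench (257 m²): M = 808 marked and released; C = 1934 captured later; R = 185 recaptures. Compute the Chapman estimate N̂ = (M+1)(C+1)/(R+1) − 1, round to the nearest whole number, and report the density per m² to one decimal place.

N̂ = 809·1935/186 − 1 = 1565415/186 − 1 ≈ 8415.2 → 8415
Density = N̂ / area = 8415 / 257 ≈ 32.74 → 32.7 per m²

density ≈ 32.7 periwinkles per m²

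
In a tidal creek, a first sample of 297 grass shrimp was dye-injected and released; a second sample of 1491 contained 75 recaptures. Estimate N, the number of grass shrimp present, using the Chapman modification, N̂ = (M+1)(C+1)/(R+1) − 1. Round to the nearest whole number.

N̂ = (297+1)(1491+1)/(75+1) − 1 = 298·1492/76 − 1
= 444616/76 − 1 ≈ 5850.2 − 1 ≈ 5849.2 → 5849

N ≈ 5849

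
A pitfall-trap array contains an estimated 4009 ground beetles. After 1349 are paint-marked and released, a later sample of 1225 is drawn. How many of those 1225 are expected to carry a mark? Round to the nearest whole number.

expected recaptures ≈ 412

The marked fraction of the population is 1349/4009, so in a sample of 1225 expect C·(M/N) marked.
E[R] = 1349 × 1225 / 4009 = 1652525 / 4009 ≈ 412.2 → 412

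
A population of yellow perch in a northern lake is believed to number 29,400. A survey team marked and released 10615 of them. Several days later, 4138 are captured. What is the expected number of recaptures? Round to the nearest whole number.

The marked fraction of the population is 10615/29400, so in a sample of 4138 expect C·(M/N) marked.
E[R] = 10615 × 4138 / 29400 = 43924870 / 29400 ≈ 1494.0 → 1494

expected recaptures ≈ 1494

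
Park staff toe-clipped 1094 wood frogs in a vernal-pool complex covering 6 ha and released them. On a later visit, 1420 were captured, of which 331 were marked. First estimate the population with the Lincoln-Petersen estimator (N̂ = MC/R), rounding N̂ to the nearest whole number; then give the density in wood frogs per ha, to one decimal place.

density ≈ 782.2 wood frogs per ha

N̂ = 1094·1420/331 = 1553480/331 ≈ 4693.3 → 4693
Density = N̂ / area = 4693 / 6 ≈ 782.17 → 782.2 per ha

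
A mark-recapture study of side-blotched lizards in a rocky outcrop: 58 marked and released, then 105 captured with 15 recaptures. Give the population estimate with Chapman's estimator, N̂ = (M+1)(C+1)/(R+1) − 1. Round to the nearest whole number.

N ≈ 390

N̂ = (58+1)(105+1)/(15+1) − 1 = 59·106/16 − 1
= 6254/16 − 1 ≈ 390.9 − 1 ≈ 389.9 → 390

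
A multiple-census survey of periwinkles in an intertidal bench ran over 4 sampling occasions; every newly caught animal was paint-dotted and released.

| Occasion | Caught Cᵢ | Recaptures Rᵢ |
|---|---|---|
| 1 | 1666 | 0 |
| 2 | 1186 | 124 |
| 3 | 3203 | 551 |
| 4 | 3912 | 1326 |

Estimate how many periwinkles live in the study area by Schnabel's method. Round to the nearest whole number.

Marked at large before each occasion: Mᵢ = Σⱼ<ᵢ (Cⱼ − Rⱼ) → M1=0, M2=1666, M3=2728, M4=5380
Σ MᵢCᵢ = 0·1666 + 1666·1186 + 2728·3203 + 5380·3912 = 0 + 1975876 + 8737784 + 21046560 = 31760220
Σ Rᵢ = 0 + 124 + 551 + 1326 = 2001
N̂ = 31760220 / 2001 ≈ 15872.2 → 15872

N ≈ 15,872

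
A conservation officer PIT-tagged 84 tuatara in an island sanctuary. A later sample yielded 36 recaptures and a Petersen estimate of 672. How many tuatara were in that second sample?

C = 288

From N = M·C/R: C = N·R / M = 672·36 / 84 = 24192 / 84 = 288.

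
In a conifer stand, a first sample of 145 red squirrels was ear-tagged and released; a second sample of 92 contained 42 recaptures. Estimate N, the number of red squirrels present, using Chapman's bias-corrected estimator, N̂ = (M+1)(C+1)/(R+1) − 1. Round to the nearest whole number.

N̂ = (145+1)(92+1)/(42+1) − 1 = 146·93/43 − 1
= 13578/43 − 1 ≈ 315.8 − 1 ≈ 314.8 → 315

N ≈ 315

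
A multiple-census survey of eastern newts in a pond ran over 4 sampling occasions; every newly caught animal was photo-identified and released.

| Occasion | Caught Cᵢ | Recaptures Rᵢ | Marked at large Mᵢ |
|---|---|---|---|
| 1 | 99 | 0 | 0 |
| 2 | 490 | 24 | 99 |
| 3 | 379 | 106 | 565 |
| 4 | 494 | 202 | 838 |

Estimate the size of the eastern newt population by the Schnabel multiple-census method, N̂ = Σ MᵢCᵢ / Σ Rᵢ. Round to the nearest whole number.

N ≈ 2038

Σ MᵢCᵢ = 0·99 + 99·490 + 565·379 + 838·494 = 0 + 48510 + 214135 + 413972 = 676617
Σ Rᵢ = 0 + 24 + 106 + 202 = 332
N̂ = 676617 / 332 ≈ 2038.0 → 2038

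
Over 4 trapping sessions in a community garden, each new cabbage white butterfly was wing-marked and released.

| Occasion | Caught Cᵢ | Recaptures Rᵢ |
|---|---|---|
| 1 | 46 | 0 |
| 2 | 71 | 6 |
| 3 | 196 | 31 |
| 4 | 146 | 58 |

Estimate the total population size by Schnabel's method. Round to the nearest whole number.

N ≈ 688

Marked at large before each occasion: Mᵢ = Σⱼ<ᵢ (Cⱼ − Rⱼ) → M1=0, M2=46, M3=111, M4=276
Σ MᵢCᵢ = 0·46 + 46·71 + 111·196 + 276·146 = 0 + 3266 + 21756 + 40296 = 65318
Σ Rᵢ = 0 + 6 + 31 + 58 = 95
N̂ = 65318 / 95 ≈ 687.6 → 688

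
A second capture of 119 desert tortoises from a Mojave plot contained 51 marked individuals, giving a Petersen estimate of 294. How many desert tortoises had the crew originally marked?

M = 126

From N = M·C/R: M = N·R / C = 294·51 / 119 = 14994 / 119 = 126.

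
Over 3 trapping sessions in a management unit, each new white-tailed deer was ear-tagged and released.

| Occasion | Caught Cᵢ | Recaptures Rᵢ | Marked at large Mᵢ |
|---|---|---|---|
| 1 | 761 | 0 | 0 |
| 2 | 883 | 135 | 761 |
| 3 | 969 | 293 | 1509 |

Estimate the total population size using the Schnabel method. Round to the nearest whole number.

N ≈ 4986

Σ MᵢCᵢ = 0·761 + 761·883 + 1509·969 = 0 + 671963 + 1462221 = 2134184
Σ Rᵢ = 0 + 135 + 293 = 428
N̂ = 2134184 / 428 ≈ 4986.4 → 4986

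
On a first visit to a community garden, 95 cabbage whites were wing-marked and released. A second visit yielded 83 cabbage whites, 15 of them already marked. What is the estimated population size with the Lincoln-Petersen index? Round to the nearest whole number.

N ≈ 526

If marked individuals mix randomly, R/C ≈ M/N, giving N ≈ M·C/R.
N = (95 × 83) / 15 = 7885 / 15 ≈ 525.7 → 526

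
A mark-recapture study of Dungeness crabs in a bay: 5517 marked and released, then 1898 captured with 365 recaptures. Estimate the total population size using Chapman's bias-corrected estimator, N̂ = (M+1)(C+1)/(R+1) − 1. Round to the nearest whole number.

N ≈ 28,629

N̂ = (5517+1)(1898+1)/(365+1) − 1 = 5518·1899/366 − 1
= 10478682/366 − 1 ≈ 28630.3 − 1 ≈ 28629.3 → 28629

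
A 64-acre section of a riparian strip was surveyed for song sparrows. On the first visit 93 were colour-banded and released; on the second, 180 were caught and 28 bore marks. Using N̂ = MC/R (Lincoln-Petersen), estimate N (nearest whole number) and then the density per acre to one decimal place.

density ≈ 9.3 song sparrows per acre

N̂ = 93·180/28 = 16740/28 ≈ 597.9 → 598
Density = N̂ / area = 598 / 64 ≈ 9.34 → 9.3 per acre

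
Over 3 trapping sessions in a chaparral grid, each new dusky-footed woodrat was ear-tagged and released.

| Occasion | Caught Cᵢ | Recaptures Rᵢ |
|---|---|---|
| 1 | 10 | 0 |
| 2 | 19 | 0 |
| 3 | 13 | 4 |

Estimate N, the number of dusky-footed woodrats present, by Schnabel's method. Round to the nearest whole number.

N ≈ 142

Marked at large before each occasion: Mᵢ = Σⱼ<ᵢ (Cⱼ − Rⱼ) → M1=0, M2=10, M3=29
Σ MᵢCᵢ = 0·10 + 10·19 + 29·13 = 0 + 190 + 377 = 567
Σ Rᵢ = 0 + 0 + 4 = 4
N̂ = 567 / 4 ≈ 141.8 → 142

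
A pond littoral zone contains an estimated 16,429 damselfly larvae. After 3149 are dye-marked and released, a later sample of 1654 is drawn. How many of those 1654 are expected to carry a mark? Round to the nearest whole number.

Expected recaptures E[R] = M·C / N.
E[R] = 3149 × 1654 / 16429 = 5208446 / 16429 ≈ 317.0 → 317

expected recaptures ≈ 317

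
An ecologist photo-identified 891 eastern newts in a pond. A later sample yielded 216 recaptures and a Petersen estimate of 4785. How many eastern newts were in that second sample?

C = 1160

From N = M·C/R: C = N·R / M = 4785·216 / 891 = 1033560 / 891 = 1160.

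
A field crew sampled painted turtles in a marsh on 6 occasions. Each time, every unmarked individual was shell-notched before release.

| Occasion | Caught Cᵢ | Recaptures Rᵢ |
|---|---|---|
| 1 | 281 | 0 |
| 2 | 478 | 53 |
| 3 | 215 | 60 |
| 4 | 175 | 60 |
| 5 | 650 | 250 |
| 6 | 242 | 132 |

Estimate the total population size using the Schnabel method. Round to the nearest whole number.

Marked at large before each occasion: Mᵢ = Σⱼ<ᵢ (Cⱼ − Rⱼ) → M1=0, M2=281, M3=706, M4=861, M5=976, M6=1376
Σ MᵢCᵢ = 0·281 + 281·478 + 706·215 + 861·175 + 976·650 + 1376·242 = 0 + 134318 + 151790 + 150675 + 634400 + 332992 = 1404175
Σ Rᵢ = 0 + 53 + 60 + 60 + 250 + 132 = 555
N̂ = 1404175 / 555 ≈ 2530.0 → 2530

N ≈ 2530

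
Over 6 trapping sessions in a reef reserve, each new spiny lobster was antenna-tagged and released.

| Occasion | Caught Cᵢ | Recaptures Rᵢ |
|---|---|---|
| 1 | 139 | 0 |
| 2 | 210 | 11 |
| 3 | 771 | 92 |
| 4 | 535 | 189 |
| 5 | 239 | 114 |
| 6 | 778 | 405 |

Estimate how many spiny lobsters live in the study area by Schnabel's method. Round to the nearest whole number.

Marked at large before each occasion: Mᵢ = Σⱼ<ᵢ (Cⱼ − Rⱼ) → M1=0, M2=139, M3=338, M4=1017, M5=1363, M6=1488
Σ MᵢCᵢ = 0·139 + 139·210 + 338·771 + 1017·535 + 1363·239 + 1488·778 = 0 + 29190 + 260598 + 544095 + 325757 + 1157664 = 2317304
Σ Rᵢ = 0 + 11 + 92 + 189 + 114 + 405 = 811
N̂ = 2317304 / 811 ≈ 2857.3 → 2857

N ≈ 2857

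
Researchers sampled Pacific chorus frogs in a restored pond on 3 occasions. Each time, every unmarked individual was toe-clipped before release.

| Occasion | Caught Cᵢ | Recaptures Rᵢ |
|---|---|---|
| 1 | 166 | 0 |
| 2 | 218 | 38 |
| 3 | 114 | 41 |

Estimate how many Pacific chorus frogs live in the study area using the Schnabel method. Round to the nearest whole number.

Marked at large before each occasion: Mᵢ = Σⱼ<ᵢ (Cⱼ − Rⱼ) → M1=0, M2=166, M3=346
Σ MᵢCᵢ = 0·166 + 166·218 + 346·114 = 0 + 36188 + 39444 = 75632
Σ Rᵢ = 0 + 38 + 41 = 79
N̂ = 75632 / 79 ≈ 957.4 → 957

N ≈ 957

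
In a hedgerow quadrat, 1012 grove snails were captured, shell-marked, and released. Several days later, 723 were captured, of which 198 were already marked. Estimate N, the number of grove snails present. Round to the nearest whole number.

N ≈ 3695

N = (1012 × 723) / 198 = 731676 / 198 ≈ 3695.3 → 3695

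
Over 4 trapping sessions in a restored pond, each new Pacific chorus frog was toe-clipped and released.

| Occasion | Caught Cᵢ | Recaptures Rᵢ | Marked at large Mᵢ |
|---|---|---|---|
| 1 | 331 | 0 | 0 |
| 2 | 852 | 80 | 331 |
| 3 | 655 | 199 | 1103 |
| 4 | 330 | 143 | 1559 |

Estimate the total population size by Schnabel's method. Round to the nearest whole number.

Σ MᵢCᵢ = 0·331 + 331·852 + 1103·655 + 1559·330 = 0 + 282012 + 722465 + 514470 = 1518947
Σ Rᵢ = 0 + 80 + 199 + 143 = 422
N̂ = 1518947 / 422 ≈ 3599.4 → 3599

N ≈ 3599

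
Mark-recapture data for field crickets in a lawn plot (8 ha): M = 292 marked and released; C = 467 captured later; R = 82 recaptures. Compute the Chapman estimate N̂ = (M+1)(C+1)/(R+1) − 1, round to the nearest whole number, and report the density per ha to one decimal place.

N̂ = 293·468/83 − 1 = 137124/83 − 1 ≈ 1651.1 → 1651
Density = N̂ / area = 1651 / 8 ≈ 206.38 → 206.4 per ha

density ≈ 206.4 field crickets per ha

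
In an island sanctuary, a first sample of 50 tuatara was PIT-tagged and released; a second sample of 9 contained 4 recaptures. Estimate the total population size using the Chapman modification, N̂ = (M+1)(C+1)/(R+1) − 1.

N = 101

N̂ = (50+1)(9+1)/(4+1) − 1 = 51·10/5 − 1
= 510/5 − 1 = 102 − 1 = 101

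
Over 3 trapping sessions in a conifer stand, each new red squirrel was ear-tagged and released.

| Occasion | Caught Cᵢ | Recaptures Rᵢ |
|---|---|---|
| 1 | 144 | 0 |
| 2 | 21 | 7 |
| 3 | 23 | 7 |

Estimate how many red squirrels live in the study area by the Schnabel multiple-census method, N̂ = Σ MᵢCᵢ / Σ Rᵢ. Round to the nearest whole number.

N ≈ 476

Marked at large before each occasion: Mᵢ = Σⱼ<ᵢ (Cⱼ − Rⱼ) → M1=0, M2=144, M3=158
Σ MᵢCᵢ = 0·144 + 144·21 + 158·23 = 0 + 3024 + 3634 = 6658
Σ Rᵢ = 0 + 7 + 7 = 14
N̂ = 6658 / 14 ≈ 475.6 → 476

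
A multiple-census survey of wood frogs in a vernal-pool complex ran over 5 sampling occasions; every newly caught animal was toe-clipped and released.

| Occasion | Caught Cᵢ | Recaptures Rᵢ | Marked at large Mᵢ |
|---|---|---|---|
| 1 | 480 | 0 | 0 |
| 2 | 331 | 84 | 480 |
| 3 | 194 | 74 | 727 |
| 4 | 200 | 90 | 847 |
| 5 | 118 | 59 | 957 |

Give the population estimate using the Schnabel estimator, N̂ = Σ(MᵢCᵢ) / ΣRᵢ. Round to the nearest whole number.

N ≈ 1897

Σ MᵢCᵢ = 0·480 + 480·331 + 727·194 + 847·200 + 957·118 = 0 + 158880 + 141038 + 169400 + 112926 = 582244
Σ Rᵢ = 0 + 84 + 74 + 90 + 59 = 307
N̂ = 582244 / 307 ≈ 1896.6 → 1897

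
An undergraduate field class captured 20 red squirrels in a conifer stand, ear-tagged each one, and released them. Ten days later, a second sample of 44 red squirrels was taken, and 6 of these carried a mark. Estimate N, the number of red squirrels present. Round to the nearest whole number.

N ≈ 147

N = (20 × 44) / 6 = 880 / 6 ≈ 146.7 → 147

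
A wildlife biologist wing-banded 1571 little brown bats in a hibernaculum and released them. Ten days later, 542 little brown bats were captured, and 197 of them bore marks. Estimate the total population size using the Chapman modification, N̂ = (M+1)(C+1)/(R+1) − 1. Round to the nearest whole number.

N̂ = (1571+1)(542+1)/(197+1) − 1 = 1572·543/198 − 1
= 853596/198 − 1 ≈ 4311.1 − 1 ≈ 4310.1 → 4310

N ≈ 4310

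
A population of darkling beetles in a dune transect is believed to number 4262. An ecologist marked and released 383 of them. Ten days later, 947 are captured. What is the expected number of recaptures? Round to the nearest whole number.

Expected recaptures E[R] = M·C / N.
E[R] = 383 × 947 / 4262 = 362701 / 4262 ≈ 85.1 → 85

expected recaptures ≈ 85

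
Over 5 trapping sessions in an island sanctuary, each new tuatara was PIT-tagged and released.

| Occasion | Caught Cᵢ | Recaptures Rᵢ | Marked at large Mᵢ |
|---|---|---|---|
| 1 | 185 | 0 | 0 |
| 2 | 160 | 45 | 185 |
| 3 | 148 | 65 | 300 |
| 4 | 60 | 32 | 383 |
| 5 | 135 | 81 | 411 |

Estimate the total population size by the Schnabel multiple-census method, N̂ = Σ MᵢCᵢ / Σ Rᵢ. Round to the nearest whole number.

N ≈ 684

Σ MᵢCᵢ = 0·185 + 185·160 + 300·148 + 383·60 + 411·135 = 0 + 29600 + 44400 + 22980 + 55485 = 152465
Σ Rᵢ = 0 + 45 + 65 + 32 + 81 = 223
N̂ = 152465 / 223 ≈ 683.7 → 684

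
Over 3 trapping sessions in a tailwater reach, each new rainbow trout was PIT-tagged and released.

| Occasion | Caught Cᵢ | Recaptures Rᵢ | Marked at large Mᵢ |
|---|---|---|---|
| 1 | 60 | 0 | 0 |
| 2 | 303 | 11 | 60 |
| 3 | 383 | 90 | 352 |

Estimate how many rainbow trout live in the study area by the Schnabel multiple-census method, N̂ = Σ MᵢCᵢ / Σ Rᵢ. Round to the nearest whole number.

Σ MᵢCᵢ = 0·60 + 60·303 + 352·383 = 0 + 18180 + 134816 = 152996
Σ Rᵢ = 0 + 11 + 90 = 101
N̂ = 152996 / 101 ≈ 1514.8 → 1515

N ≈ 1515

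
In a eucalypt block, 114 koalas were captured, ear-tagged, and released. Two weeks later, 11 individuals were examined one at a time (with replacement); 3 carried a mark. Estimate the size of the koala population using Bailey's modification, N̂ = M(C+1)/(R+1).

N̂ = 114·(11+1)/(3+1) = 114·12/4 = 1368/4 = 342

N = 342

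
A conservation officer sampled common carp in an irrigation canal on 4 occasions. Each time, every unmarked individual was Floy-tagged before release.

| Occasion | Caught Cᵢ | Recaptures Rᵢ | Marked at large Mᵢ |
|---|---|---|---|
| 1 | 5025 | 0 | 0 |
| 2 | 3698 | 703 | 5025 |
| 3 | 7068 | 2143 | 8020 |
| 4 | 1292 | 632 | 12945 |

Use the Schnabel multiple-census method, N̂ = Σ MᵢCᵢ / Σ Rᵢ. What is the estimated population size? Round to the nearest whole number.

N ≈ 26,450

Σ MᵢCᵢ = 0·5025 + 5025·3698 + 8020·7068 + 12945·1292 = 0 + 18582450 + 56685360 + 16724940 = 91992750
Σ Rᵢ = 0 + 703 + 2143 + 632 = 3478
N̂ = 91992750 / 3478 ≈ 26449.9 → 26450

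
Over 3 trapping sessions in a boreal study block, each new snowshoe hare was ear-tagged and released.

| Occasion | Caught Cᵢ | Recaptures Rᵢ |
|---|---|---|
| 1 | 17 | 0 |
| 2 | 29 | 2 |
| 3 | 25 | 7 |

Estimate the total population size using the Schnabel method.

N = 177

Marked at large before each occasion: Mᵢ = Σⱼ<ᵢ (Cⱼ − Rⱼ) → M1=0, M2=17, M3=44
Σ MᵢCᵢ = 0·17 + 17·29 + 44·25 = 0 + 493 + 1100 = 1593
Σ Rᵢ = 0 + 2 + 7 = 9
N̂ = 1593 / 9 = 177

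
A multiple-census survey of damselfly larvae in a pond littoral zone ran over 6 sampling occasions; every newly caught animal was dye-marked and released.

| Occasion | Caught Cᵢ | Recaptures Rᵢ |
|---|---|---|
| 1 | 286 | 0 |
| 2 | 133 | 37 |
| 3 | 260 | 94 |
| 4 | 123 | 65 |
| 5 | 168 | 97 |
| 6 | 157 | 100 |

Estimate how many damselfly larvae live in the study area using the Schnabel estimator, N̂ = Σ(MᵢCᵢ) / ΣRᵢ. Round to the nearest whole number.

Marked at large before each occasion: Mᵢ = Σⱼ<ᵢ (Cⱼ − Rⱼ) → M1=0, M2=286, M3=382, M4=548, M5=606, M6=677
Σ MᵢCᵢ = 0·286 + 286·133 + 382·260 + 548·123 + 606·168 + 677·157 = 0 + 38038 + 99320 + 67404 + 101808 + 106289 = 412859
Σ Rᵢ = 0 + 37 + 94 + 65 + 97 + 100 = 393
N̂ = 412859 / 393 ≈ 1050.5 → 1051

N ≈ 1051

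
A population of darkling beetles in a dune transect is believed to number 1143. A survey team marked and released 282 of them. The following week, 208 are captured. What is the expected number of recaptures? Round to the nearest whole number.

expected recaptures ≈ 51

The marked fraction of the population is 282/1143, so in a sample of 208 expect C·(M/N) marked.
E[R] = 282 × 208 / 1143 = 58656 / 1143 ≈ 51.3 → 51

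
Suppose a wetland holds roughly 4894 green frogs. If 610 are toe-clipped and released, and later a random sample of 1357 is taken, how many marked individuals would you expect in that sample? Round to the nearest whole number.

Expected recaptures E[R] = M·C / N.
E[R] = 610 × 1357 / 4894 = 827770 / 4894 ≈ 169.1 → 169

expected recaptures ≈ 169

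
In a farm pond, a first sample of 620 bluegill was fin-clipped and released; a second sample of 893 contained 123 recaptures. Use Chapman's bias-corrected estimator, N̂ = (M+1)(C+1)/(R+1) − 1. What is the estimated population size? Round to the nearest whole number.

N ≈ 4476

N̂ = (620+1)(893+1)/(123+1) − 1 = 621·894/124 − 1
= 555174/124 − 1 ≈ 4477.2 − 1 ≈ 4476.2 → 4476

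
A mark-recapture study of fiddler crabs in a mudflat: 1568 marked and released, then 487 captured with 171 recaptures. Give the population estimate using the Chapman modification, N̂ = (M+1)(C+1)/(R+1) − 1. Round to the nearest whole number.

N̂ = (1568+1)(487+1)/(171+1) − 1 = 1569·488/172 − 1
= 765672/172 − 1 ≈ 4451.6 − 1 ≈ 4450.6 → 4451

N ≈ 4451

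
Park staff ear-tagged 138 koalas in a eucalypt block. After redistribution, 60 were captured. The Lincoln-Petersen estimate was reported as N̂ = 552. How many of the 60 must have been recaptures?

R = 15

From N = M·C/R: R = M·C / N = 138·60 / 552 = 8280 / 552 = 15.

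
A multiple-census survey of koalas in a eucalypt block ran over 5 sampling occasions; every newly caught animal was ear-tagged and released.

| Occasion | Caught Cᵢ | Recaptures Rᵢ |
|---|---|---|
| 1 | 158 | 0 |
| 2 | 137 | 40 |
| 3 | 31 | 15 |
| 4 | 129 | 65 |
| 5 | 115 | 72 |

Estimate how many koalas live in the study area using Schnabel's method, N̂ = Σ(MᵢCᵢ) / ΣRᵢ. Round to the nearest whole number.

Marked at large before each occasion: Mᵢ = Σⱼ<ᵢ (Cⱼ − Rⱼ) → M1=0, M2=158, M3=255, M4=271, M5=335
Σ MᵢCᵢ = 0·158 + 158·137 + 255·31 + 271·129 + 335·115 = 0 + 21646 + 7905 + 34959 + 38525 = 103035
Σ Rᵢ = 0 + 40 + 15 + 65 + 72 = 192
N̂ = 103035 / 192 ≈ 536.6 → 537

N ≈ 537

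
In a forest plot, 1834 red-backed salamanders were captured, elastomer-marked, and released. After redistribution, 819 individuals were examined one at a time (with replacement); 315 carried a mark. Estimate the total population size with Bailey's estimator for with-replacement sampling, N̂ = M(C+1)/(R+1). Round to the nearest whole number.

N ≈ 4759

N̂ = 1834·(819+1)/(315+1) = 1834·820/316 = 1503880/316 ≈ 4759.1 → 4759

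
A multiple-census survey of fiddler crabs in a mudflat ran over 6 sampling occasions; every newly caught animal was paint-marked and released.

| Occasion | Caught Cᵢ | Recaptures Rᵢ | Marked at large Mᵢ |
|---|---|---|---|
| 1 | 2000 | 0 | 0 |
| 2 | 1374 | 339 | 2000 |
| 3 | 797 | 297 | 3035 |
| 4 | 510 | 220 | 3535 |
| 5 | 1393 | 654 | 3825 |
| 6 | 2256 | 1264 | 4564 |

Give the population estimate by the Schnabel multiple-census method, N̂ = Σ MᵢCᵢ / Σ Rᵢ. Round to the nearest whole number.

Σ MᵢCᵢ = 0·2000 + 2000·1374 + 3035·797 + 3535·510 + 3825·1393 + 4564·2256 = 0 + 2748000 + 2418895 + 1802850 + 5328225 + 10296384 = 22594354
Σ Rᵢ = 0 + 339 + 297 + 220 + 654 + 1264 = 2774
N̂ = 22594354 / 2774 ≈ 8145.0 → 8145

N ≈ 8145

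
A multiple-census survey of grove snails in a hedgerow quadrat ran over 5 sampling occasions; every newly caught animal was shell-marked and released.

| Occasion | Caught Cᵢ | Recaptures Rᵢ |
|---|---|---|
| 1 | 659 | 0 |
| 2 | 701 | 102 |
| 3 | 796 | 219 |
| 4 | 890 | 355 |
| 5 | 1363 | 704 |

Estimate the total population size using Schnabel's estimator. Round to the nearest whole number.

N ≈ 4585

Marked at large before each occasion: Mᵢ = Σⱼ<ᵢ (Cⱼ − Rⱼ) → M1=0, M2=659, M3=1258, M4=1835, M5=2370
Σ MᵢCᵢ = 0·659 + 659·701 + 1258·796 + 1835·890 + 2370·1363 = 0 + 461959 + 1001368 + 1633150 + 3230310 = 6326787
Σ Rᵢ = 0 + 102 + 219 + 355 + 704 = 1380
N̂ = 6326787 / 1380 ≈ 4584.6 → 4585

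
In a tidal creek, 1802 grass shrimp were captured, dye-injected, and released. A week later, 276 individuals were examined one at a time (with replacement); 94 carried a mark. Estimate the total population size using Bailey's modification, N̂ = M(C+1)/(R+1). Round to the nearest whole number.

N̂ = 1802·(276+1)/(94+1) = 1802·277/95 = 499154/95 ≈ 5254.3 → 5254

N ≈ 5254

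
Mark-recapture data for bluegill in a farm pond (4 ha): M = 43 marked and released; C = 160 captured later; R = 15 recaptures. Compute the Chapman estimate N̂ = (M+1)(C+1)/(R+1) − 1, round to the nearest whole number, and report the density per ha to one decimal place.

N̂ = 44·161/16 − 1 = 7084/16 − 1 ≈ 441.8 → 442
Density = N̂ / area = 442 / 4 ≈ 110.50 → 110.5 per ha

density ≈ 110.5 bluegill per ha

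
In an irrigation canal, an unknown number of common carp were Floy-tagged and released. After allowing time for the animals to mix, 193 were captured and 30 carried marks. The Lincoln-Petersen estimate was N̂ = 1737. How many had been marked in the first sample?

M = 270

From N = M·C/R: M = N·R / C = 1737·30 / 193 = 52110 / 193 = 270.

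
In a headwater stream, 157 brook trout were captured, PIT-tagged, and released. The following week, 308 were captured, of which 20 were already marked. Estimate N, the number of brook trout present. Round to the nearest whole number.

N ≈ 2418

N = (157 × 308) / 20 = 48356 / 20 ≈ 2417.8 → 2418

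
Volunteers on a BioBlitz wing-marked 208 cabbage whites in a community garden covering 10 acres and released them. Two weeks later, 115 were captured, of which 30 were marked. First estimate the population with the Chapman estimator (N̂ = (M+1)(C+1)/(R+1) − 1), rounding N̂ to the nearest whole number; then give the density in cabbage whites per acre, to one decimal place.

density ≈ 78.1 cabbage whites per acre

N̂ = 209·116/31 − 1 = 24244/31 − 1 ≈ 781.1 → 781
Density = N̂ / area = 781 / 10 ≈ 78.10 → 78.1 per acre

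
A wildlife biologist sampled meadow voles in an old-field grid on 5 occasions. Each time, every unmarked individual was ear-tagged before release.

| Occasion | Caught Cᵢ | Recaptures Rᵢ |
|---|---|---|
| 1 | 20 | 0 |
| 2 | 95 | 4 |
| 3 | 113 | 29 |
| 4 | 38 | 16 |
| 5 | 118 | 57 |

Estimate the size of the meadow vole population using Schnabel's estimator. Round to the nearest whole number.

Marked at large before each occasion: Mᵢ = Σⱼ<ᵢ (Cⱼ − Rⱼ) → M1=0, M2=20, M3=111, M4=195, M5=217
Σ MᵢCᵢ = 0·20 + 20·95 + 111·113 + 195·38 + 217·118 = 0 + 1900 + 12543 + 7410 + 25606 = 47459
Σ Rᵢ = 0 + 4 + 29 + 16 + 57 = 106
N̂ = 47459 / 106 ≈ 447.7 → 448

N ≈ 448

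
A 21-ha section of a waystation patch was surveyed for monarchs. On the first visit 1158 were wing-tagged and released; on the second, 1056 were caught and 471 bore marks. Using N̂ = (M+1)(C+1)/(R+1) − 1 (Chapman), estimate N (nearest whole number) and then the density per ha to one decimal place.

N̂ = 1159·1057/472 − 1 = 1225063/472 − 1 ≈ 2594.47 → 2594
Density = N̂ / area = 2594 / 21 ≈ 123.52 → 123.5 per ha

density ≈ 123.5 monarchs per ha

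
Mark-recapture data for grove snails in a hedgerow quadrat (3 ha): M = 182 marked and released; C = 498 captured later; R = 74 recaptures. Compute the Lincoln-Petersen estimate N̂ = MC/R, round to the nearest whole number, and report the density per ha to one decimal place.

N̂ = 182·498/74 = 90636/74 ≈ 1224.8 → 1225
Density = N̂ / area = 1225 / 3 ≈ 408.33 → 408.3 per ha

density ≈ 408.3 grove snails per ha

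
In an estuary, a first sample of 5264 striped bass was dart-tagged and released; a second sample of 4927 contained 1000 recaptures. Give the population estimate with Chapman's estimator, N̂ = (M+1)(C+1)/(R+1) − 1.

N̂ = (5264+1)(4927+1)/(1000+1) − 1 = 5265·4928/1001 − 1
= 25945920/1001 − 1 = 25920 − 1 = 25919

N = 25,919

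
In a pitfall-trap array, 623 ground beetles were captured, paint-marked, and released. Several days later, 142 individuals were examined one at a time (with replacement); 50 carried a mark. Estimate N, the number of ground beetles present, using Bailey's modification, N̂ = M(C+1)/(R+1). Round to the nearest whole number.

N̂ = 623·(142+1)/(50+1) = 623·143/51 = 89089/51 ≈ 1746.8 → 1747

N ≈ 1747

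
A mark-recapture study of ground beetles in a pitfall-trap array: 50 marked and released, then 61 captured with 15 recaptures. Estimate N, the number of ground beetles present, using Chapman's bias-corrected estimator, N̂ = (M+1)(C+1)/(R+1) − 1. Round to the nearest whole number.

N ≈ 197

N̂ = (50+1)(61+1)/(15+1) − 1 = 51·62/16 − 1
= 3162/16 − 1 ≈ 197.6 − 1 ≈ 196.6 → 197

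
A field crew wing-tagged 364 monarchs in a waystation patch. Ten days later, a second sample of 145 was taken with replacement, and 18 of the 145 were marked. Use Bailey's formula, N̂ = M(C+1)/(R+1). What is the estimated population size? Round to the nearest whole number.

N ≈ 2797

N̂ = 364·(145+1)/(18+1) = 364·146/19 = 53144/19 ≈ 2797.1 → 2797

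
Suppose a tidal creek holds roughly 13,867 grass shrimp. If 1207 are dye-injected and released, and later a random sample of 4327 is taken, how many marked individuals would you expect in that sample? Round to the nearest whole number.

expected recaptures ≈ 377

Expected recaptures E[R] = M·C / N.
E[R] = 1207 × 4327 / 13867 = 5222689 / 13867 ≈ 376.6 → 377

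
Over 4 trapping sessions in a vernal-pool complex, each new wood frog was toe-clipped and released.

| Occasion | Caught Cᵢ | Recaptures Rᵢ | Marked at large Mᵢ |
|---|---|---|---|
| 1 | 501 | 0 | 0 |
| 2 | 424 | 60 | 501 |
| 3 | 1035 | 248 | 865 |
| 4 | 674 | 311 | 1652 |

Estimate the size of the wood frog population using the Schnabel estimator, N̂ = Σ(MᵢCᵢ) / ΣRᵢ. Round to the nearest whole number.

N ≈ 3588

Σ MᵢCᵢ = 0·501 + 501·424 + 865·1035 + 1652·674 = 0 + 212424 + 895275 + 1113448 = 2221147
Σ Rᵢ = 0 + 60 + 248 + 311 = 619
N̂ = 2221147 / 619 ≈ 3588.3 → 3588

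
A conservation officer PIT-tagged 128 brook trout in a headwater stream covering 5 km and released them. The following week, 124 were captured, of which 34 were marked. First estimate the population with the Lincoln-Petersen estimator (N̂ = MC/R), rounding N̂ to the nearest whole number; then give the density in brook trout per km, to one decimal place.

density ≈ 93.4 brook trout per km

N̂ = 128·124/34 = 15872/34 ≈ 466.8 → 467
Density = N̂ / area = 467 / 5 ≈ 93.40 → 93.4 per km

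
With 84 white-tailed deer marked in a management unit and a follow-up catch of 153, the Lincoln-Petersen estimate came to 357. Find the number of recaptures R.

R = 36

From N = M·C/R: R = M·C / N = 84·153 / 357 = 12852 / 357 = 36.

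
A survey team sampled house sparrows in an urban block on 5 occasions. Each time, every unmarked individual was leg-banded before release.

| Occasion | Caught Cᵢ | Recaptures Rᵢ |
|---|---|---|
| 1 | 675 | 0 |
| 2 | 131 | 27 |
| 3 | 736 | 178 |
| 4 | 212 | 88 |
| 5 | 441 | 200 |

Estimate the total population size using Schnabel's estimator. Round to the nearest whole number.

Marked at large before each occasion: Mᵢ = Σⱼ<ᵢ (Cⱼ − Rⱼ) → M1=0, M2=675, M3=779, M4=1337, M5=1461
Σ MᵢCᵢ = 0·675 + 675·131 + 779·736 + 1337·212 + 1461·441 = 0 + 88425 + 573344 + 283444 + 644301 = 1589514
Σ Rᵢ = 0 + 27 + 178 + 88 + 200 = 493
N̂ = 1589514 / 493 ≈ 3224.2 → 3224

N ≈ 3224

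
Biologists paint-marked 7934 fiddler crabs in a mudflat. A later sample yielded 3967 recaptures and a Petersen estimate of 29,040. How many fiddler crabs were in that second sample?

C = 14520

From N = M·C/R: C = N·R / M = 29040·3967 / 7934 = 115201680 / 7934 = 14520.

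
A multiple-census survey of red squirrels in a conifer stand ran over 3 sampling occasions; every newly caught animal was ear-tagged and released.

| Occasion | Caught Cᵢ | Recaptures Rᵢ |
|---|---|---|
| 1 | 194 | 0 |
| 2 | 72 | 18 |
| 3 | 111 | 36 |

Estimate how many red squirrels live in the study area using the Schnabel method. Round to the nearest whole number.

Marked at large before each occasion: Mᵢ = Σⱼ<ᵢ (Cⱼ − Rⱼ) → M1=0, M2=194, M3=248
Σ MᵢCᵢ = 0·194 + 194·72 + 248·111 = 0 + 13968 + 27528 = 41496
Σ Rᵢ = 0 + 18 + 36 = 54
N̂ = 41496 / 54 ≈ 768.4 → 768

N ≈ 768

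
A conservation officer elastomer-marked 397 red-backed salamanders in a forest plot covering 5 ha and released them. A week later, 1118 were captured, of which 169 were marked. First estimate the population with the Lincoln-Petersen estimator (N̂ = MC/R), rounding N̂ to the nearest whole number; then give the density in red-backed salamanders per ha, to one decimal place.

N̂ = 397·1118/169 = 443846/169 ≈ 2626.3 → 2626
Density = N̂ / area = 2626 / 5 ≈ 525.20 → 525.2 per ha

density ≈ 525.2 red-backed salamanders per ha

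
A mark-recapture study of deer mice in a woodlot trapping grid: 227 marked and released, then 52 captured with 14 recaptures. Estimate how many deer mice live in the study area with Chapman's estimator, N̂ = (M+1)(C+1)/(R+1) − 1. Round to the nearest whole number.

N ≈ 805

N̂ = (227+1)(52+1)/(14+1) − 1 = 228·53/15 − 1
= 12084/15 − 1 ≈ 805.6 − 1 ≈ 804.6 → 805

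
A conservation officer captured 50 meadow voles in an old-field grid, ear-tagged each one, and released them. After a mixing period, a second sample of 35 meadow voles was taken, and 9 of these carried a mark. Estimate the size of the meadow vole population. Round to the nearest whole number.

N = (50 × 35) / 9 = 1750 / 9 ≈ 194.4 → 194

N ≈ 194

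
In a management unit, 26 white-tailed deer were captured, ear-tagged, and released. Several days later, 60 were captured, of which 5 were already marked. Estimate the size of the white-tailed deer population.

N = 312

The marked fraction in the recapture sample should equal the marked fraction in the population: 5/60 = 26/N.
N = (26 × 60) / 5 = 1560 / 5 = 312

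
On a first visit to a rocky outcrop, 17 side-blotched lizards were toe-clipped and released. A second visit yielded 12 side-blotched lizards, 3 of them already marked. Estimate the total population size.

Lincoln-Petersen assumes M/N = R/C, so N = M·C / R.
N = (17 × 12) / 3 = 204 / 3 = 68

N = 68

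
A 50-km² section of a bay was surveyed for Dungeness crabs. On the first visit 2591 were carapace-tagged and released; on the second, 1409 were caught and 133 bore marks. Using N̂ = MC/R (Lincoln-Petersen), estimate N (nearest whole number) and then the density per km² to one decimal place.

N̂ = 2591·1409/133 = 3650719/133 ≈ 27449.0 → 27449
Density = N̂ / area = 27449 / 50 ≈ 548.98 → 549.0 per km²

density ≈ 549.0 Dungeness crabs per km²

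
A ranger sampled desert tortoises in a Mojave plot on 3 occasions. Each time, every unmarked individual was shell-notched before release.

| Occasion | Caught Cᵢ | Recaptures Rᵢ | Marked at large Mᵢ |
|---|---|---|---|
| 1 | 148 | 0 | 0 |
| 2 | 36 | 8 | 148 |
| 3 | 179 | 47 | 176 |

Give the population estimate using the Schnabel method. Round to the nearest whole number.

Σ MᵢCᵢ = 0·148 + 148·36 + 176·179 = 0 + 5328 + 31504 = 36832
Σ Rᵢ = 0 + 8 + 47 = 55
N̂ = 36832 / 55 ≈ 669.7 → 670

N ≈ 670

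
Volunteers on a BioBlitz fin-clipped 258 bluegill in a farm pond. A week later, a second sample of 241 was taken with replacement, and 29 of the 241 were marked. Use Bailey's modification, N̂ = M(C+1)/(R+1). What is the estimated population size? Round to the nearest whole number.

N̂ = 258·(241+1)/(29+1) = 258·242/30 = 62436/30 ≈ 2081.2 → 2081

N ≈ 2081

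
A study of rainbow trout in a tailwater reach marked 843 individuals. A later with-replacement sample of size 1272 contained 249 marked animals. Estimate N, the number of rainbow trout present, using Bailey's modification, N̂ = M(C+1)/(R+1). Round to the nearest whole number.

N ≈ 4293

N̂ = 843·(1272+1)/(249+1) = 843·1273/250 = 1073139/250 ≈ 4292.6 → 4293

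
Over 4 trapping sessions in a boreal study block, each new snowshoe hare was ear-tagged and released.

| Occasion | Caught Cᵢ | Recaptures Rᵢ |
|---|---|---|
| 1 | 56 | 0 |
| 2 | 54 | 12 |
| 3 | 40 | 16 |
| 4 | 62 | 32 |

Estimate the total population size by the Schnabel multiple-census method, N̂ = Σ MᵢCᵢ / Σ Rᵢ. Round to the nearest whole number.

Marked at large before each occasion: Mᵢ = Σⱼ<ᵢ (Cⱼ − Rⱼ) → M1=0, M2=56, M3=98, M4=122
Σ MᵢCᵢ = 0·56 + 56·54 + 98·40 + 122·62 = 0 + 3024 + 3920 + 7564 = 14508
Σ Rᵢ = 0 + 12 + 16 + 32 = 60
N̂ = 14508 / 60 ≈ 241.8 → 242

N ≈ 242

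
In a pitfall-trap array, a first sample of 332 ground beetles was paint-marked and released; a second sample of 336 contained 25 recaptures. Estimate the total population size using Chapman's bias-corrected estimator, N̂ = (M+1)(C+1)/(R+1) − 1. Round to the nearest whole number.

N ≈ 4315

N̂ = (332+1)(336+1)/(25+1) − 1 = 333·337/26 − 1
= 112221/26 − 1 ≈ 4316.2 − 1 ≈ 4315.2 → 4315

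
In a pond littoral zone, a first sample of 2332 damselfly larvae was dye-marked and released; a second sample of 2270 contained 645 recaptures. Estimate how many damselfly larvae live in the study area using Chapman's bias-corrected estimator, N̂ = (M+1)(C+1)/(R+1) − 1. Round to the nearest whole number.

N ≈ 8201

N̂ = (2332+1)(2270+1)/(645+1) − 1 = 2333·2271/646 − 1
= 5298243/646 − 1 ≈ 8201.6 − 1 ≈ 8200.6 → 8201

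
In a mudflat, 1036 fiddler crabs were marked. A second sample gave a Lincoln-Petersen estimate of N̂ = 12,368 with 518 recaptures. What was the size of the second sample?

C = 6184

From N = M·C/R: C = N·R / M = 12368·518 / 1036 = 6406624 / 1036 = 6184.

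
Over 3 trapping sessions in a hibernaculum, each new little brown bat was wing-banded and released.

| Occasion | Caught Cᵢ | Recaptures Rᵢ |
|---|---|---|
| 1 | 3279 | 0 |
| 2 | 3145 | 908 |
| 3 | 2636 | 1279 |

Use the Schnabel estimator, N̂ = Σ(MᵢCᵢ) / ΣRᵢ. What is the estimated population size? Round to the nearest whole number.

Marked at large before each occasion: Mᵢ = Σⱼ<ᵢ (Cⱼ − Rⱼ) → M1=0, M2=3279, M3=5516
Σ MᵢCᵢ = 0·3279 + 3279·3145 + 5516·2636 = 0 + 10312455 + 14540176 = 24852631
Σ Rᵢ = 0 + 908 + 1279 = 2187
N̂ = 24852631 / 2187 ≈ 11363.8 → 11364

N ≈ 11,364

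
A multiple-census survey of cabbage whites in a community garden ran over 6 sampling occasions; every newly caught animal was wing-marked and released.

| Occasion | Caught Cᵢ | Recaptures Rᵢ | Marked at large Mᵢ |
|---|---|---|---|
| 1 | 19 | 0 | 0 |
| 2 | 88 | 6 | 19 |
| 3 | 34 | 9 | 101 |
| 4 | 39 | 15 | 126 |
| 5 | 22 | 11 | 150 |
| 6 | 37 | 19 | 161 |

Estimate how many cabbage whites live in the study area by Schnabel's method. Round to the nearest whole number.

Σ MᵢCᵢ = 0·19 + 19·88 + 101·34 + 126·39 + 150·22 + 161·37 = 0 + 1672 + 3434 + 4914 + 3300 + 5957 = 19277
Σ Rᵢ = 0 + 6 + 9 + 15 + 11 + 19 = 60
N̂ = 19277 / 60 ≈ 321.3 → 321

N ≈ 321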